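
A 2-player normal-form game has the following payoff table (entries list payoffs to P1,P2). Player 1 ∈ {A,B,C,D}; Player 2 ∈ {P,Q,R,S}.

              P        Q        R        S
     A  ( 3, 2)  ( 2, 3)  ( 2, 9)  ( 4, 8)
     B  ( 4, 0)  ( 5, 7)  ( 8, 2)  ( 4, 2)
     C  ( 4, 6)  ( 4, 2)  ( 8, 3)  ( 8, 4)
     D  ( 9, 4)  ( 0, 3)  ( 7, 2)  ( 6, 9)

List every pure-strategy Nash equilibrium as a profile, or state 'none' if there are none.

(A,P): not NE [P1→D gives 9>3; P2→R gives 9>2]
(A,Q): not NE [P1→B gives 5>2; P2→R gives 9>3]
(A,R): not NE [P1→C gives 8>2]
(A,S): not NE [P1→C gives 8>4; P2→R gives 9>8]
(B,P): not NE [P1→D gives 9>4; P2→Q gives 7>0]
(B,Q): NE
(B,R): not NE [P2→Q gives 7>2]
(B,S): not NE [P1→C gives 8>4; P2→Q gives 7>2]
(C,P): not NE [P1→D gives 9>4]
(C,Q): not NE [P1→B gives 5>4; P2→P gives 6>2]
(C,R): not NE [P2→P gives 6>3]
(C,S): not NE [P2→P gives 6>4]
(D,P): not NE [P2→S gives 9>4]
(D,Q): not NE [P1→B gives 5>0; P2→S gives 9>3]
(D,R): not NE [P1→C gives 8>7; P2→S gives 9>2]
(D,S): not NE [P1→C gives 8>6]

NE set: (B,Q)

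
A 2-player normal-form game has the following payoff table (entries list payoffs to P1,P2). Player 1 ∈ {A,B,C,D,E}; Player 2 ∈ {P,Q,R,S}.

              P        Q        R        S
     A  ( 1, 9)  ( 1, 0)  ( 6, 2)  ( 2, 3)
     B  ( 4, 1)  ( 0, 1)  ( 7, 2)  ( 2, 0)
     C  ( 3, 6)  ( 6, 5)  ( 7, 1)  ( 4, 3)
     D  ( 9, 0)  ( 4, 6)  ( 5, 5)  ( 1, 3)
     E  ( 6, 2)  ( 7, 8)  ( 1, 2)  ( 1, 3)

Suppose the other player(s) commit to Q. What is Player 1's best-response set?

u_1(A vs Q) = 1
u_1(B vs Q) = 0
u_1(C vs Q) = 6
u_1(D vs Q) = 4
u_1(E vs Q) = 7
max payoff 7 at {E}

P1 best: {E}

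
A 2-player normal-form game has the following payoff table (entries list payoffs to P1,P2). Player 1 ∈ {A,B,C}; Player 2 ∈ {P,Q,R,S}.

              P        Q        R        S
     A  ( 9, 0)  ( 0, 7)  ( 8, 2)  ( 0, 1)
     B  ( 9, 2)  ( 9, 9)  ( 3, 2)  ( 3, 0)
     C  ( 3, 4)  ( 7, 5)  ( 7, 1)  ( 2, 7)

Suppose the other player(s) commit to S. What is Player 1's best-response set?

argmax u_1 = {B}

u_1(A vs S) = 0
u_1(B vs S) = 3
u_1(C vs S) = 2
max payoff 3 at {B}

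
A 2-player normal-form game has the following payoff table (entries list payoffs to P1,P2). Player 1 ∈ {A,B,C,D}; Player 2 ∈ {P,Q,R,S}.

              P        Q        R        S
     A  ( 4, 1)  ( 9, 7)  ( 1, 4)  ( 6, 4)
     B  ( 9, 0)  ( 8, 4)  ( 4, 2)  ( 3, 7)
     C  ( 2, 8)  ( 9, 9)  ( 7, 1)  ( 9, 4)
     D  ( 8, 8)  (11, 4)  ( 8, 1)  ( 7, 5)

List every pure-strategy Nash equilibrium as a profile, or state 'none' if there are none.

PSNE: ∅

(A,P): not NE [P1→B gives 9>4; P2→Q gives 7>1]
(A,Q): not NE [P1→D gives 11>9]
(A,R): not NE [P1→D gives 8>1; P2→Q gives 7>4]
(A,S): not NE [P1→C gives 9>6; P2→Q gives 7>4]
(B,P): not NE [P2→S gives 7>0]
(B,Q): not NE [P1→D gives 11>8; P2→S gives 7>4]
(B,R): not NE [P1→D gives 8>4; P2→S gives 7>2]
(B,S): not NE [P1→C gives 9>3]
(C,P): not NE [P1→B gives 9>2; P2→Q gives 9>8]
(C,Q): not NE [P1→D gives 11>9]
(C,R): not NE [P1→D gives 8>7; P2→Q gives 9>1]
(C,S): not NE [P2→Q gives 9>4]
(D,P): not NE [P1→B gives 9>8]
(D,Q): not NE [P2→P gives 8>4]
(D,R): not NE [P2→P gives 8>1]
(D,S): not NE [P1→C gives 9>7; P2→P gives 8>5]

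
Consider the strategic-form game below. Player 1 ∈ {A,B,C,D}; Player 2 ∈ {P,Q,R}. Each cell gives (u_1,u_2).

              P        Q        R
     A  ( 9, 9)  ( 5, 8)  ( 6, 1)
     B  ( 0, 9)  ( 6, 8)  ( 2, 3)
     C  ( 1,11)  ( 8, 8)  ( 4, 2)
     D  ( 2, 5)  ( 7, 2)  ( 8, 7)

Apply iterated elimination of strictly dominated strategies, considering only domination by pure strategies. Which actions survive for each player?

P1 drop B (C beats it: P:1>0 Q:8>6 R:4>2)
P2 drop Q (P beats it: A:9>8 C:11>8 D:5>2)
P1 drop C (A beats it: P:9>1 R:6>4)
P1→{A,D} P2→{P,R}

Remaining: P1:{A,D} P2:{P,R}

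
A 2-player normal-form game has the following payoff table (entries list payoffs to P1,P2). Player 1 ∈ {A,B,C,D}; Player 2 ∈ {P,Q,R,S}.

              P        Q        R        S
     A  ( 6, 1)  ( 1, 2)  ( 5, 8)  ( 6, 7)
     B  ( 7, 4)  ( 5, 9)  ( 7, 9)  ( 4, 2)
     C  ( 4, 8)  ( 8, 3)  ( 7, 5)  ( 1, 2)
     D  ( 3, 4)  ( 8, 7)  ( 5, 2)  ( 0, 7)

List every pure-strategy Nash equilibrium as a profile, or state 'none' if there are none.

(A,P): not NE [P1→B gives 7>6; P2→R gives 8>1]
(A,Q): not NE [P1→D gives 8>1; P2→R gives 8>2]
(A,R): not NE [P1→C gives 7>5]
(A,S): not NE [P2→R gives 8>7]
(B,P): not NE [P2→R gives 9>4]
(B,Q): not NE [P1→D gives 8>5]
(B,R): NE
(B,S): not NE [P1→A gives 6>4; P2→R gives 9>2]
(C,P): not NE [P1→B gives 7>4]
(C,Q): not NE [P2→P gives 8>3]
(C,R): not NE [P2→P gives 8>5]
(C,S): not NE [P1→A gives 6>1; P2→P gives 8>2]
(D,P): not NE [P1→B gives 7>3; P2→S gives 7>4]
(D,Q): NE
(D,R): not NE [P1→C gives 7>5; P2→S gives 7>2]
(D,S): not NE [P1→A gives 6>0]

Nash profiles: (B,R), (D,Q)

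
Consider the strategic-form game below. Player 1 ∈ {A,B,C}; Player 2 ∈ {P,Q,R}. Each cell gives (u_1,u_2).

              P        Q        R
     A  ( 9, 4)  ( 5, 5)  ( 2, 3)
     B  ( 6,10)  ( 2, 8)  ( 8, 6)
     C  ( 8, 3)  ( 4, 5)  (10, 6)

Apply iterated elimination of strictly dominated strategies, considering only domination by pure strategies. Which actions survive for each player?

P1 drop B (C beats it: P:8>6 Q:4>2 R:10>8)
P2 drop P (Q beats it: A:5>4 C:5>3)
P1→{A,C} P2→{Q,R}

Survivors P1:{A,C} P2:{Q,R}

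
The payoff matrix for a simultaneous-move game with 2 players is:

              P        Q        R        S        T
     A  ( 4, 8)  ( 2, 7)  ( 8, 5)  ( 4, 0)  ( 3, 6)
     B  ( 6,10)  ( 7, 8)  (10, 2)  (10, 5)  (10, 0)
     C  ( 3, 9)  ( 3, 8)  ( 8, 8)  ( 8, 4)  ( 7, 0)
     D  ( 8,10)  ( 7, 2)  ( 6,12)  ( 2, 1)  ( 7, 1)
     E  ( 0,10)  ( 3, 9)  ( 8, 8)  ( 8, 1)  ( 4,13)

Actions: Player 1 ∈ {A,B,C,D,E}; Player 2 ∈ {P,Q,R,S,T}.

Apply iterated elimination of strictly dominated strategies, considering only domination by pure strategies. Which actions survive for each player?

Survivors P1:{B,D} P2:{P,R}

P1 drop A (B beats it: P:6>4 Q:7>2 R:10>8 S:10>4 T:10>3)
P1 drop C (B beats it: P:6>3 Q:7>3 R:10>8 S:10>8 T:10>7)
P1 drop E (B beats it: P:6>0 Q:7>3 R:10>8 S:10>8 T:10>4)
P2 drop Q (P beats it: B:10>8 D:10>2)
P2 drop S (P beats it: B:10>5 D:10>1)
P2 drop T (P beats it: B:10>0 D:10>1)
P1→{B,D} P2→{P,R}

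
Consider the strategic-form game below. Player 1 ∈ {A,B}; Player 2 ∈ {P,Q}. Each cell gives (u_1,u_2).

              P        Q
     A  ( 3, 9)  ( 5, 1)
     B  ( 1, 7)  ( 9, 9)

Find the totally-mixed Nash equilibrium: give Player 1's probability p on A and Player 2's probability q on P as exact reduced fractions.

P1 indiff ⇒ q·3+(1-q)·5 = q·1+(1-q)·9 ⇒ q(2) = (1-q)(4) ⇒ q = 2/3
P2 indiff ⇒ p·9+(1-p)·7 = p·1+(1-p)·9 ⇒ p(8) = (1-p)(2) ⇒ p = 1/5

P1 mixes 1/5 on A; P2 mixes 2/3 on P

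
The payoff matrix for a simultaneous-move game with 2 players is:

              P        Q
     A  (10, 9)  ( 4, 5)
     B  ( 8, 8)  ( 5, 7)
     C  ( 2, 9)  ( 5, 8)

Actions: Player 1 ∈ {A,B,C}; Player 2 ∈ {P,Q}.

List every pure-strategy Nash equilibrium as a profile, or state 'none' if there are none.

(A,P): NE
(A,Q): not NE [P1→C gives 5>4; P2→P gives 9>5]
(B,P): not NE [P1→A gives 10>8]
(B,Q): not NE [P2→P gives 8>7]
(C,P): not NE [P1→A gives 10>2]
(C,Q): not NE [P2→P gives 9>8]

PSNE = {(A,P)}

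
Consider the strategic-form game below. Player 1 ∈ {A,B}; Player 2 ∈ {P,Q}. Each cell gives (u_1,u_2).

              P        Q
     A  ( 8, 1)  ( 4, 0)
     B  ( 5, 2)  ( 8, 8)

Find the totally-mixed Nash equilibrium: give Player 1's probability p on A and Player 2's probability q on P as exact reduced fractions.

P1 indiff ⇒ q·8+(1-q)·4 = q·5+(1-q)·8 ⇒ q(3) = (1-q)(4) ⇒ q = 4/7
P2 indiff ⇒ p·1+(1-p)·2 = p·0+(1-p)·8 ⇒ p(1) = (1-p)(6) ⇒ p = 6/7

p=6/7, q=4/7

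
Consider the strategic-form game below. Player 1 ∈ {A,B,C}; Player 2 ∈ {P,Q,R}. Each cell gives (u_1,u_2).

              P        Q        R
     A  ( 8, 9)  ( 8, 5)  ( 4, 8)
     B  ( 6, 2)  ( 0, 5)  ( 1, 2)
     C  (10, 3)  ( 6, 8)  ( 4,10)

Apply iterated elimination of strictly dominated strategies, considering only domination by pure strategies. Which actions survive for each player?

P1 drop B (A beats it: P:8>6 Q:8>0 R:4>1)
P2 drop Q (R beats it: A:8>5 C:10>8)
P1→{A,C} P2→{P,R}

Survivors P1:{A,C} P2:{P,R}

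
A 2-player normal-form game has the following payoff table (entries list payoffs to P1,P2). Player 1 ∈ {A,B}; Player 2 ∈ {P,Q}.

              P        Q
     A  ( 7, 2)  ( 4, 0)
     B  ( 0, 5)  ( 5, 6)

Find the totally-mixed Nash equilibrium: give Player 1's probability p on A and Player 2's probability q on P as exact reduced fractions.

P1 indiff ⇒ q·7+(1-q)·4 = q·0+(1-q)·5 ⇒ q(7) = (1-q)(1) ⇒ q = 1/8
P2 indiff ⇒ p·2+(1-p)·5 = p·0+(1-p)·6 ⇒ p(2) = (1-p)(1) ⇒ p = 1/3

P1 mixes 1/3 on A; P2 mixes 1/8 on P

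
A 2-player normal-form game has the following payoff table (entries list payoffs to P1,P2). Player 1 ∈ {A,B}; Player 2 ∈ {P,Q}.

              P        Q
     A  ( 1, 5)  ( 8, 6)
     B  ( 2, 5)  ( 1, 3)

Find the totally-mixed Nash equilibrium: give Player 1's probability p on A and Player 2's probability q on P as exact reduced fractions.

P1 indiff ⇒ q·1+(1-q)·8 = q·2+(1-q)·1 ⇒ q(-1) = (1-q)(-7) ⇒ q = 7/8
P2 indiff ⇒ p·5+(1-p)·5 = p·6+(1-p)·3 ⇒ p(-1) = (1-p)(-2) ⇒ p = 2/3

P1 mixes 2/3 on A; P2 mixes 7/8 on P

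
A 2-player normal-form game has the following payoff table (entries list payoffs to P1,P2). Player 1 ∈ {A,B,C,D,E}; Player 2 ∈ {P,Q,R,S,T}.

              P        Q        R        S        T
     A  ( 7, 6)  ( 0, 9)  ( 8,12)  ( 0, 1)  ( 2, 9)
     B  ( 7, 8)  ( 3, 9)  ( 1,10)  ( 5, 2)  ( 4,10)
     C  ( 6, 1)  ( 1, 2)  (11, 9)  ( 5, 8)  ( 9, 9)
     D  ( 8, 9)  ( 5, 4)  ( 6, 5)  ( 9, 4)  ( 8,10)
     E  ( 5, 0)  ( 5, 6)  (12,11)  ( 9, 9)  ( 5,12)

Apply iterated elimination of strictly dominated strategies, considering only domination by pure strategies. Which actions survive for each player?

P1 drop B (D beats it: P:8>7 Q:5>3 R:6>1 S:9>5 T:8>4)
P2 drop P (T beats it: A:9>6 C:9>1 D:10>9 E:12>0)
P1 drop A (C beats it: Q:1>0 R:11>8 S:5>0 T:9>2)
P2 drop Q (R beats it: C:9>2 D:5>4 E:11>6)
P2 drop S (R beats it: C:9>8 D:5>4 E:11>9)
P1 drop D (C beats it: R:11>6 T:9>8)
P1→{C,E} P2→{R,T}

Remaining: P1:{C,E} P2:{R,T}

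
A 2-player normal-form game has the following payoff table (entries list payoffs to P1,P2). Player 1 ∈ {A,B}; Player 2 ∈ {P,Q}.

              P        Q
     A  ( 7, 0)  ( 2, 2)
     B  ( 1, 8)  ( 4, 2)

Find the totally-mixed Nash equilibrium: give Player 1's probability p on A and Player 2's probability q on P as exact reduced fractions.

P1 indiff ⇒ q·7+(1-q)·2 = q·1+(1-q)·4 ⇒ q(6) = (1-q)(2) ⇒ q = 1/4
P2 indiff ⇒ p·0+(1-p)·8 = p·2+(1-p)·2 ⇒ p(-2) = (1-p)(-6) ⇒ p = 3/4

p=3/4, q=1/4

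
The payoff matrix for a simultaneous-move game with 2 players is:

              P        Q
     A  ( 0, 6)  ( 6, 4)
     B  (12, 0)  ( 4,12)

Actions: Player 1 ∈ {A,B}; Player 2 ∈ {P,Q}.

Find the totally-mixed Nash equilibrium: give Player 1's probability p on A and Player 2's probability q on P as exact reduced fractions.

(p,q) = (6/7, 1/7)

P1 indiff ⇒ q·0+(1-q)·6 = q·12+(1-q)·4 ⇒ q(-12) = (1-q)(-2) ⇒ q = 1/7
P2 indiff ⇒ p·6+(1-p)·0 = p·4+(1-p)·12 ⇒ p(2) = (1-p)(12) ⇒ p = 6/7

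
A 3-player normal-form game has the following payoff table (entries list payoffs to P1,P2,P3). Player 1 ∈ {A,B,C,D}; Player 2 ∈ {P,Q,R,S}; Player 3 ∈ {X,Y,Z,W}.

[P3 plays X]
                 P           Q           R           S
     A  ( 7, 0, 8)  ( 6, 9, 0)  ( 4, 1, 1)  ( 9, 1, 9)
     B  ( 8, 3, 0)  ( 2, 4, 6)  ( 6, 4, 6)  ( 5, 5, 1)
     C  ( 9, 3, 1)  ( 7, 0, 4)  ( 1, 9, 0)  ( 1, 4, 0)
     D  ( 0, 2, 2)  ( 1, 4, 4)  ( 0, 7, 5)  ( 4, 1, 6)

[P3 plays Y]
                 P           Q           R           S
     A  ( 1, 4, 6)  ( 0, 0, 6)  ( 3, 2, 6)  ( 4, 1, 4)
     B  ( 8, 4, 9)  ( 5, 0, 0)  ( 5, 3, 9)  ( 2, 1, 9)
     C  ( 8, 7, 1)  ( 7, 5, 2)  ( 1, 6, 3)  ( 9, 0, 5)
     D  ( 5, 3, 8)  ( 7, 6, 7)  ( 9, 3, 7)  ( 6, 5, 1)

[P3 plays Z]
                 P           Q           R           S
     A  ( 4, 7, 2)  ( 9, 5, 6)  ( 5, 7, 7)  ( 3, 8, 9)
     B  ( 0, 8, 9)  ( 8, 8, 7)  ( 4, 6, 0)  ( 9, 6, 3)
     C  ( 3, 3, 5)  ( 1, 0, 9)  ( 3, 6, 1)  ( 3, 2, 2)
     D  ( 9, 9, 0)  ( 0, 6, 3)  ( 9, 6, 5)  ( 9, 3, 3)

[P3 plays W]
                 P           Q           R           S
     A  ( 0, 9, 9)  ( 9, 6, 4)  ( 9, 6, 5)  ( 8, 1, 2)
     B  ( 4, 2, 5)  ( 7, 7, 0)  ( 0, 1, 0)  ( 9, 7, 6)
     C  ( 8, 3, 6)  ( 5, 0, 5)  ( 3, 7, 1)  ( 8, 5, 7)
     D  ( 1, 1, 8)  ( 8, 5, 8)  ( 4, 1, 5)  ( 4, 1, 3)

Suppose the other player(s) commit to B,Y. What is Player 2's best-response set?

argmax u_2 = {P}

u_2(P vs B,Y) = 4
u_2(Q vs B,Y) = 0
u_2(R vs B,Y) = 3
u_2(S vs B,Y) = 1
max payoff 4 at {P}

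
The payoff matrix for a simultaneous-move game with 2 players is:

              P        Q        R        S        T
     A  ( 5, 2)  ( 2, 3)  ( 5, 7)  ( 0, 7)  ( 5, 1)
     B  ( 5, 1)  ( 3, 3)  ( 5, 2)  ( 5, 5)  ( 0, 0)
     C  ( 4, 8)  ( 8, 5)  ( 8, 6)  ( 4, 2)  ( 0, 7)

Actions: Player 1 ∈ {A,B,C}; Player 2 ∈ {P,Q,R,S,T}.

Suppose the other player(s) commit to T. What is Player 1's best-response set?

u_1(A vs T) = 5
u_1(B vs T) = 0
u_1(C vs T) = 0
max payoff 5 at {A}

argmax u_1 = {A}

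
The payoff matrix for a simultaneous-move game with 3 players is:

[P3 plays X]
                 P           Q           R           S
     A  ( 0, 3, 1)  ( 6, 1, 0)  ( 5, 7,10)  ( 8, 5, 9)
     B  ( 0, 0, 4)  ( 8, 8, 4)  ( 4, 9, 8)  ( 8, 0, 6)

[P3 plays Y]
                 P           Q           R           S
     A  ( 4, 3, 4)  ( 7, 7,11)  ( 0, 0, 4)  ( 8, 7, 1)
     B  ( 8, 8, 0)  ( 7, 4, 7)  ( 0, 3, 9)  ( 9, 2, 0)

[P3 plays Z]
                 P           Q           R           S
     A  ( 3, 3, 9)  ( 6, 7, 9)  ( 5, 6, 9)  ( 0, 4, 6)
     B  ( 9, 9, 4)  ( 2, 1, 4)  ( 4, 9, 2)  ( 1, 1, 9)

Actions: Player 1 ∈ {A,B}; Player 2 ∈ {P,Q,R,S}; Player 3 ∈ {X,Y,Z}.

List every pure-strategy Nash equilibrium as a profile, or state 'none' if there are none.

NE set: (A,Q,Y), (A,R,X), (B,P,Z)

(A,P,X): not NE [P2→R gives 7>3; P3→Z gives 9>1]
(A,P,Y): not NE [P1→B gives 8>4; P2→S gives 7>3; P3→Z gives 9>4]
(A,P,Z): not NE [P1→B gives 9>3; P2→Q gives 7>3]
(A,Q,X): not NE [P1→B gives 8>6; P2→R gives 7>1; P3→Y gives 11>0]
(A,Q,Y): NE
(A,Q,Z): not NE [P3→Y gives 11>9]
(A,R,X): NE
(A,R,Y): not NE [P2→S gives 7>0; P3→X gives 10>4]
(A,R,Z): not NE [P2→Q gives 7>6; P3→X gives 10>9]
(A,S,X): not NE [P2→R gives 7>5]
(A,S,Y): not NE [P1→B gives 9>8; P3→X gives 9>1]
(A,S,Z): not NE [P1→B gives 1>0; P2→Q gives 7>4; P3→X gives 9>6]
(B,P,X): not NE [P2→R gives 9>0]
(B,P,Y): not NE [P3→Z gives 4>0]
(B,P,Z): NE
(B,Q,X): not NE [P2→R gives 9>8; P3→Y gives 7>4]
(B,Q,Y): not NE [P2→P gives 8>4]
(B,Q,Z): not NE [P1→A gives 6>2; P2→R gives 9>1; P3→Y gives 7>4]
(B,R,X): not NE [P1→A gives 5>4; P3→Y gives 9>8]
(B,R,Y): not NE [P2→P gives 8>3]
(B,R,Z): not NE [P1→A gives 5>4; P3→Y gives 9>2]
(B,S,X): not NE [P2→R gives 9>0; P3→Z gives 9>6]
(B,S,Y): not NE [P2→P gives 8>2; P3→Z gives 9>0]
(B,S,Z): not NE [P2→R gives 9>1]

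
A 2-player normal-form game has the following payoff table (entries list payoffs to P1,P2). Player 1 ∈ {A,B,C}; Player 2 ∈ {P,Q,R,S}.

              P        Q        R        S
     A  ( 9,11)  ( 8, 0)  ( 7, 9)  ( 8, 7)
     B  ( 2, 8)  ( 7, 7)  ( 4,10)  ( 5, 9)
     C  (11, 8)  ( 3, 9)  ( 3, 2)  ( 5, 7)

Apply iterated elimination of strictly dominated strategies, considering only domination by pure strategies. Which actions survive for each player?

P1 drop B (A beats it: P:9>2 Q:8>7 R:7>4 S:8>5)
P2 drop R (P beats it: A:11>9 C:8>2)
P2 drop S (P beats it: A:11>7 C:8>7)
P1→{A,C} P2→{P,Q}

Remaining: P1:{A,C} P2:{P,Q}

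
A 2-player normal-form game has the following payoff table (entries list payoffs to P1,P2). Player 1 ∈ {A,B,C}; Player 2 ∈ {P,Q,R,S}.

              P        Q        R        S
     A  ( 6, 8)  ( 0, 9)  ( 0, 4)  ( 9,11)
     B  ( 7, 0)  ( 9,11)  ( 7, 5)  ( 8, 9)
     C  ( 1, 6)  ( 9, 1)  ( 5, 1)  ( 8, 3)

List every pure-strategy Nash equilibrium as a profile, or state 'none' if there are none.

(A,P): not NE [P1→B gives 7>6; P2→S gives 11>8]
(A,Q): not NE [P1→C gives 9>0; P2→S gives 11>9]
(A,R): not NE [P1→B gives 7>0; P2→S gives 11>4]
(A,S): NE
(B,P): not NE [P2→Q gives 11>0]
(B,Q): NE
(B,R): not NE [P2→Q gives 11>5]
(B,S): not NE [P1→A gives 9>8; P2→Q gives 11>9]
(C,P): not NE [P1→B gives 7>1]
(C,Q): not NE [P2→P gives 6>1]
(C,R): not NE [P1→B gives 7>5; P2→P gives 6>1]
(C,S): not NE [P1→A gives 9>8; P2→P gives 6>3]

PSNE = {(A,S), (B,Q)}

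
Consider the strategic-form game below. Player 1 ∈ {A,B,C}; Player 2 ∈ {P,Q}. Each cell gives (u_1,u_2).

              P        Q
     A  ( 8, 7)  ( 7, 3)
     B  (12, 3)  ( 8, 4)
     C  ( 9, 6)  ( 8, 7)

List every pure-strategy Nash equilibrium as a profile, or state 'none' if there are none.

NE set: (B,Q), (C,Q)

(A,P): not NE [P1→B gives 12>8]
(A,Q): not NE [P1→C gives 8>7; P2→P gives 7>3]
(B,P): not NE [P2→Q gives 4>3]
(B,Q): NE
(C,P): not NE [P1→B gives 12>9; P2→Q gives 7>6]
(C,Q): NE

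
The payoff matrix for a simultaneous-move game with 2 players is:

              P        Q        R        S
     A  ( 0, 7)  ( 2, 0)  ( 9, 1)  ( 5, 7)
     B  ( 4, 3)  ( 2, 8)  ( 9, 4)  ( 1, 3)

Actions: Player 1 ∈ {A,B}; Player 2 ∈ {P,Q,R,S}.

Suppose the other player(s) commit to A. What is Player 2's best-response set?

u_2(P vs A) = 7
u_2(Q vs A) = 0
u_2(R vs A) = 1
u_2(S vs A) = 7
max payoff 7 at {P,S}

P2 best: {P,S}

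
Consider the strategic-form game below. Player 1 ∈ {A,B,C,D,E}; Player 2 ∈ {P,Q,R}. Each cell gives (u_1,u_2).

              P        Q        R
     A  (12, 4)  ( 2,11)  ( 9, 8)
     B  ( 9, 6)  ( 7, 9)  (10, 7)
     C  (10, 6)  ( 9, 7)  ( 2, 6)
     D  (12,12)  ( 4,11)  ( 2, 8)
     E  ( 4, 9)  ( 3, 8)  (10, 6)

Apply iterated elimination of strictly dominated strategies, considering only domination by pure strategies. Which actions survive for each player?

P2 drop R (Q beats it: A:11>8 B:9>7 C:7>6 D:11>8 E:8>6)
P1 drop B (C beats it: P:10>9 Q:9>7)
P1 drop E (C beats it: P:10>4 Q:9>3)
P1→{A,C,D} P2→{P,Q}

Remaining: P1:{A,C,D} P2:{P,Q}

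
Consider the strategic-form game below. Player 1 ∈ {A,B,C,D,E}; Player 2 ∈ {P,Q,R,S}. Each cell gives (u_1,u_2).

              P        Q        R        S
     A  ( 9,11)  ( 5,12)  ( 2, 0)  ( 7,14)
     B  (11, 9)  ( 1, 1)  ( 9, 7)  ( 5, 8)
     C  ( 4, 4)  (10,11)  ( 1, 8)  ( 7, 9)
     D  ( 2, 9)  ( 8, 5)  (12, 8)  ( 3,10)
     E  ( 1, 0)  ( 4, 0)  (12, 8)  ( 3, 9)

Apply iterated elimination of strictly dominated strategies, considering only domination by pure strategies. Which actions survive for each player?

P2 drop R (S beats it: A:14>0 B:8>7 C:9>8 D:10>8 E:9>8)
P1 drop D (C beats it: P:4>2 Q:10>8 S:7>3)
P1 drop E (A beats it: P:9>1 Q:5>4 S:7>3)
P1→{A,B,C} P2→{P,Q,S}

Survivors P1:{A,B,C} P2:{P,Q,S}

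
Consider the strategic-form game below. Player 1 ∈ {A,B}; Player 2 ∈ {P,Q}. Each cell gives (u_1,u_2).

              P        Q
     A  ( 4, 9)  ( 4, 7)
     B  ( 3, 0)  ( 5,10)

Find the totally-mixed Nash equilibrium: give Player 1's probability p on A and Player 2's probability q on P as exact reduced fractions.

P1 indiff ⇒ q·4+(1-q)·4 = q·3+(1-q)·5 ⇒ q(1) = (1-q)(1) ⇒ q = 1/2
P2 indiff ⇒ p·9+(1-p)·0 = p·7+(1-p)·10 ⇒ p(2) = (1-p)(10) ⇒ p = 5/6

p=5/6, q=1/2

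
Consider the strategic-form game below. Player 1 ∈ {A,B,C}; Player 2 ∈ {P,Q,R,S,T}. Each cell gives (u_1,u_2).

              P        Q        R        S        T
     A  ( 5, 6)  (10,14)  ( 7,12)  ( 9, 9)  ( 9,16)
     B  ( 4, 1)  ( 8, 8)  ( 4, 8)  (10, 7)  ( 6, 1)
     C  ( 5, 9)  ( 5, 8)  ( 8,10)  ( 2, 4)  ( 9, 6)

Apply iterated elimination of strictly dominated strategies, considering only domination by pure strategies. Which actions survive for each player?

Survivors P1:{A,C} P2:{Q,R,T}

P2 drop P (R beats it: A:12>6 B:8>1 C:10>9)
P2 drop S (Q beats it: A:14>9 B:8>7 C:8>4)
P1 drop B (A beats it: Q:10>8 R:7>4 T:9>6)
P1→{A,C} P2→{Q,R,T}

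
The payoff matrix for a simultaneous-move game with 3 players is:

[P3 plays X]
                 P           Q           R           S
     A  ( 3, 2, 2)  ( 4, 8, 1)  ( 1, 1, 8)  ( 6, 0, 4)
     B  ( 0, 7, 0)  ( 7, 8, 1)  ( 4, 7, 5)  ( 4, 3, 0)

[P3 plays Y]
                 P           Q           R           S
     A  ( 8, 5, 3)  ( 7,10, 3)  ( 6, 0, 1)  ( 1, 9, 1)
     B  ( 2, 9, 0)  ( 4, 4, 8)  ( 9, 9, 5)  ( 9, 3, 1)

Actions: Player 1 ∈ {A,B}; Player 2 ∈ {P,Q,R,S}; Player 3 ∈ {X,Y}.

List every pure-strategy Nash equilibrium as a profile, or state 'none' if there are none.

PSNE = {(A,Q,Y), (B,R,Y)}

(A,P,X): not NE [P2→Q gives 8>2; P3→Y gives 3>2]
(A,P,Y): not NE [P2→Q gives 10>5]
(A,Q,X): not NE [P1→B gives 7>4; P3→Y gives 3>1]
(A,Q,Y): NE
(A,R,X): not NE [P1→B gives 4>1; P2→Q gives 8>1]
(A,R,Y): not NE [P1→B gives 9>6; P2→Q gives 10>0; P3→X gives 8>1]
(A,S,X): not NE [P2→Q gives 8>0]
(A,S,Y): not NE [P1→B gives 9>1; P2→Q gives 10>9; P3→X gives 4>1]
(B,P,X): not NE [P1→A gives 3>0; P2→Q gives 8>7]
(B,P,Y): not NE [P1→A gives 8>2]
(B,Q,X): not NE [P3→Y gives 8>1]
(B,Q,Y): not NE [P1→A gives 7>4; P2→R gives 9>4]
(B,R,X): not NE [P2→Q gives 8>7]
(B,R,Y): NE
(B,S,X): not NE [P1→A gives 6>4; P2→Q gives 8>3; P3→Y gives 1>0]
(B,S,Y): not NE [P2→R gives 9>3]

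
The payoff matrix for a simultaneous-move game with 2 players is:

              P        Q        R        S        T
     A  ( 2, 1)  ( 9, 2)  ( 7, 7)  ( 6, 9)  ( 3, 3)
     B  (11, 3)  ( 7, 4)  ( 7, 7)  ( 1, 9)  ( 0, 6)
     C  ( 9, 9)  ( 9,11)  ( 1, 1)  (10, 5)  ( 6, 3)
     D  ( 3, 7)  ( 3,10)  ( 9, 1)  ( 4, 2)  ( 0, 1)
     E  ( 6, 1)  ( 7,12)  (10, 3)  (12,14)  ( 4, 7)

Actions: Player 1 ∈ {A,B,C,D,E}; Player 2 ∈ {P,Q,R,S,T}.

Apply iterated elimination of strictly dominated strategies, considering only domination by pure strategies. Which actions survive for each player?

Survivors P1:{A,C,E} P2:{Q,S}

P1 drop D (E beats it: P:6>3 Q:7>3 R:10>9 S:12>4 T:4>0)
P2 drop P (Q beats it: A:2>1 B:4>3 C:11>9 E:12>1)
P2 drop R (S beats it: A:9>7 B:9>7 C:5>1 E:14>3)
P1 drop B (A beats it: Q:9>7 S:6>1 T:3>0)
P2 drop T (S beats it: A:9>3 C:5>3 E:14>7)
P1→{A,C,E} P2→{Q,S}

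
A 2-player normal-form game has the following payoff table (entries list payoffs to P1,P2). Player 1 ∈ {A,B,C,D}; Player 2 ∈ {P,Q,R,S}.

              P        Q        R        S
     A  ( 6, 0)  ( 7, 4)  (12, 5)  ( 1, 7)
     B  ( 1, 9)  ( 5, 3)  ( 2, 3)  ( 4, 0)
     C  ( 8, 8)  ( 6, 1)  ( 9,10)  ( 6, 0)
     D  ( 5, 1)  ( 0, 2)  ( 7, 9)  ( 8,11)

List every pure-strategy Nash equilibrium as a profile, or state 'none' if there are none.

PSNE = {(D,S)}

(A,P): not NE [P1→C gives 8>6; P2→S gives 7>0]
(A,Q): not NE [P2→S gives 7>4]
(A,R): not NE [P2→S gives 7>5]
(A,S): not NE [P1→D gives 8>1]
(B,P): not NE [P1→C gives 8>1]
(B,Q): not NE [P1→A gives 7>5; P2→P gives 9>3]
(B,R): not NE [P1→A gives 12>2; P2→P gives 9>3]
(B,S): not NE [P1→D gives 8>4; P2→P gives 9>0]
(C,P): not NE [P2→R gives 10>8]
(C,Q): not NE [P1→A gives 7>6; P2→R gives 10>1]
(C,R): not NE [P1→A gives 12>9]
(C,S): not NE [P1→D gives 8>6; P2→R gives 10>0]
(D,P): not NE [P1→C gives 8>5; P2→S gives 11>1]
(D,Q): not NE [P1→A gives 7>0; P2→S gives 11>2]
(D,R): not NE [P1→A gives 12>7; P2→S gives 11>9]
(D,S): NE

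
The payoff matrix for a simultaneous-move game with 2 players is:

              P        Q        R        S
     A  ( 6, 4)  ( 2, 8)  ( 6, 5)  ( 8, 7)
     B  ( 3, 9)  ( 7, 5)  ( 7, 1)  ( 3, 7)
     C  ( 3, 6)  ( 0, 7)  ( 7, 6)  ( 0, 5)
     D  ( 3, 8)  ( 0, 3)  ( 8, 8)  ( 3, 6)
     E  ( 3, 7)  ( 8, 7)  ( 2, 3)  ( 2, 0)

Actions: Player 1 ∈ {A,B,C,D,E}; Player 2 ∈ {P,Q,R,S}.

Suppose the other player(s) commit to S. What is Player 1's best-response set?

u_1(A vs S) = 8
u_1(B vs S) = 3
u_1(C vs S) = 0
u_1(D vs S) = 3
u_1(E vs S) = 2
max payoff 8 at {A}

argmax u_1 = {A}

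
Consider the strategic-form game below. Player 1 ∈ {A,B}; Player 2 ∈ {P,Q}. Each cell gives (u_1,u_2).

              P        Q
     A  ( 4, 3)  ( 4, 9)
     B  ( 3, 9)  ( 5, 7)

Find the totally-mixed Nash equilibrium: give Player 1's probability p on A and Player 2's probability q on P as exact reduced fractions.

P1 indiff ⇒ q·4+(1-q)·4 = q·3+(1-q)·5 ⇒ q(1) = (1-q)(1) ⇒ q = 1/2
P2 indiff ⇒ p·3+(1-p)·9 = p·9+(1-p)·7 ⇒ p(-6) = (1-p)(-2) ⇒ p = 1/4

p=1/4, q=1/2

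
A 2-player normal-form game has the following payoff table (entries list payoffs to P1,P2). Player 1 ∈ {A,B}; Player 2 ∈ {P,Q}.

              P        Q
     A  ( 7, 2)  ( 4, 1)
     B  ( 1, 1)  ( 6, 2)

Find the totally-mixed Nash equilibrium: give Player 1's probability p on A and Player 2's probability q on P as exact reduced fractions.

P1 mixes 1/2 on A; P2 mixes 1/4 on P

P1 indiff ⇒ q·7+(1-q)·4 = q·1+(1-q)·6 ⇒ q(6) = (1-q)(2) ⇒ q = 1/4
P2 indiff ⇒ p·2+(1-p)·1 = p·1+(1-p)·2 ⇒ p(1) = (1-p)(1) ⇒ p = 1/2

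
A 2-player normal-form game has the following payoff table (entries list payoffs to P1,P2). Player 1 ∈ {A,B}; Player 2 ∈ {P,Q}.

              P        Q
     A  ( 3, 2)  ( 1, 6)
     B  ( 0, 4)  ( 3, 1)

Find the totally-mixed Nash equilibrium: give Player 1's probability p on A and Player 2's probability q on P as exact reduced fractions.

P1 mixes 3/7 on A; P2 mixes 2/5 on P

P1 indiff ⇒ q·3+(1-q)·1 = q·0+(1-q)·3 ⇒ q(3) = (1-q)(2) ⇒ q = 2/5
P2 indiff ⇒ p·2+(1-p)·4 = p·6+(1-p)·1 ⇒ p(-4) = (1-p)(-3) ⇒ p = 3/7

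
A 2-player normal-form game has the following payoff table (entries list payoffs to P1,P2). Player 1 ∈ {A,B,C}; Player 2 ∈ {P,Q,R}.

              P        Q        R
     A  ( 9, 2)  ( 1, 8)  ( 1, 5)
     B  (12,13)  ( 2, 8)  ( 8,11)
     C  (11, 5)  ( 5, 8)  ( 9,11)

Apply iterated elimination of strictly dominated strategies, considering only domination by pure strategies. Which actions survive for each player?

Survivors P1:{B,C} P2:{P,R}

P1 drop A (B beats it: P:12>9 Q:2>1 R:8>1)
P2 drop Q (R beats it: B:11>8 C:11>8)
P1→{B,C} P2→{P,R}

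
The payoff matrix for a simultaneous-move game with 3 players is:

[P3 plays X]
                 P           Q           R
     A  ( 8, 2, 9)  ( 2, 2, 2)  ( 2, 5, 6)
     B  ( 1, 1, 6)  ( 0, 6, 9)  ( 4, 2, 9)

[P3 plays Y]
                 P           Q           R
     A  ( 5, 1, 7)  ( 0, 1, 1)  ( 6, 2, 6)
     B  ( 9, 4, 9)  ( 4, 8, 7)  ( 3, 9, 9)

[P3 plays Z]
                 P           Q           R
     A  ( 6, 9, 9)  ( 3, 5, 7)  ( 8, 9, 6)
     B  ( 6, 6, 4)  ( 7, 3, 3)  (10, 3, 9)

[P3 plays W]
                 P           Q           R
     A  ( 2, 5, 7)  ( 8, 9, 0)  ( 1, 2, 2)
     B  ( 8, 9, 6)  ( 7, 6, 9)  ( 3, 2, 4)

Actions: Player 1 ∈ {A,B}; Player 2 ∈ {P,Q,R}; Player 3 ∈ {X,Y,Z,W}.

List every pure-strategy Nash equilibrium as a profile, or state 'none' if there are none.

(A,P,X): not NE [P2→R gives 5>2]
(A,P,Y): not NE [P1→B gives 9>5; P2→R gives 2>1; P3→Z gives 9>7]
(A,P,Z): NE
(A,P,W): not NE [P1→B gives 8>2; P2→Q gives 9>5; P3→Z gives 9>7]
(A,Q,X): not NE [P2→R gives 5>2; P3→Z gives 7>2]
(A,Q,Y): not NE [P1→B gives 4>0; P2→R gives 2>1; P3→Z gives 7>1]
(A,Q,Z): not NE [P1→B gives 7>3; P2→R gives 9>5]
(A,Q,W): not NE [P3→Z gives 7>0]
(A,R,X): not NE [P1→B gives 4>2]
(A,R,Y): NE
(A,R,Z): not NE [P1→B gives 10>8]
(A,R,W): not NE [P1→B gives 3>1; P2→Q gives 9>2; P3→Z gives 6>2]
(B,P,X): not NE [P1→A gives 8>1; P2→Q gives 6>1; P3→Y gives 9>6]
(B,P,Y): not NE [P2→R gives 9>4]
(B,P,Z): not NE [P3→Y gives 9>4]
(B,P,W): not NE [P3→Y gives 9>6]
(B,Q,X): not NE [P1→A gives 2>0]
(B,Q,Y): not NE [P2→R gives 9>8; P3→W gives 9>7]
(B,Q,Z): not NE [P2→P gives 6>3; P3→W gives 9>3]
(B,Q,W): not NE [P1→A gives 8>7; P2→P gives 9>6]
(B,R,X): not NE [P2→Q gives 6>2]
(B,R,Y): not NE [P1→A gives 6>3]
(B,R,Z): not NE [P2→P gives 6>3]
(B,R,W): not NE [P2→P gives 9>2; P3→Z gives 9>4]

PSNE = {(A,P,Z), (A,R,Y)}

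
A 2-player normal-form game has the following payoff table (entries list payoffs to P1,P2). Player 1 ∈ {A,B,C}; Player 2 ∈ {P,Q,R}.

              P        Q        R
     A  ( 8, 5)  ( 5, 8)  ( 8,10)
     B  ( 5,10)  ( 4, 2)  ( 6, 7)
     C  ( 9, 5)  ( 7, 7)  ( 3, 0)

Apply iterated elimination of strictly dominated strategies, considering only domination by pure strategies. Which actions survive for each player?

Survivors P1:{A,C} P2:{Q,R}

P1 drop B (A beats it: P:8>5 Q:5>4 R:8>6)
P2 drop P (Q beats it: A:8>5 C:7>5)
P1→{A,C} P2→{Q,R}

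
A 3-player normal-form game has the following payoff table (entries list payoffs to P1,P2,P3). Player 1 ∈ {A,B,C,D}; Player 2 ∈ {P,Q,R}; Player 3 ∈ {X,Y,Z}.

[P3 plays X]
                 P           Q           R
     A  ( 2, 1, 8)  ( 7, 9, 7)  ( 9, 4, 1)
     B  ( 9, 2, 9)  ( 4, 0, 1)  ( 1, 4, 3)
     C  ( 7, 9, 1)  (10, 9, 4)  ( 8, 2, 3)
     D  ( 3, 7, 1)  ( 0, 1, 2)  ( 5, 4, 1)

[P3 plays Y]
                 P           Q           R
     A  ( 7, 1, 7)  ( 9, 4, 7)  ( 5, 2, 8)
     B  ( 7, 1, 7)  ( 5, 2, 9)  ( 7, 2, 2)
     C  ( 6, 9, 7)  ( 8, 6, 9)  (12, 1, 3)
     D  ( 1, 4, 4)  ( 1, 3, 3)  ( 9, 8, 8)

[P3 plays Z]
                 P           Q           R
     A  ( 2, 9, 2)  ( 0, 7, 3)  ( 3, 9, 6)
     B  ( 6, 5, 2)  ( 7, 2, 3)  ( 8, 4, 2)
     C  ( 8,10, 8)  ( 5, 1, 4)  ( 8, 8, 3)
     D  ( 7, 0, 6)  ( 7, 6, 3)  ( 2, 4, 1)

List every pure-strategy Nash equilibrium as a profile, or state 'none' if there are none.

(A,P,X): not NE [P1→B gives 9>2; P2→Q gives 9>1]
(A,P,Y): not NE [P2→Q gives 4>1; P3→X gives 8>7]
(A,P,Z): not NE [P1→C gives 8>2; P3→X gives 8>2]
(A,Q,X): not NE [P1→C gives 10>7]
(A,Q,Y): NE
(A,Q,Z): not NE [P1→D gives 7>0; P2→R gives 9>7; P3→Y gives 7>3]
(A,R,X): not NE [P2→Q gives 9>4; P3→Y gives 8>1]
(A,R,Y): not NE [P1→C gives 12>5; P2→Q gives 4>2]
(A,R,Z): not NE [P1→C gives 8>3; P3→Y gives 8>6]
(B,P,X): not NE [P2→R gives 4>2]
(B,P,Y): not NE [P2→R gives 2>1; P3→X gives 9>7]
(B,P,Z): not NE [P1→C gives 8>6; P3→X gives 9>2]
(B,Q,X): not NE [P1→C gives 10>4; P2→R gives 4>0; P3→Y gives 9>1]
(B,Q,Y): not NE [P1→A gives 9>5]
(B,Q,Z): not NE [P2→P gives 5>2; P3→Y gives 9>3]
(B,R,X): not NE [P1→A gives 9>1]
(B,R,Y): not NE [P1→C gives 12>7; P3→X gives 3>2]
(B,R,Z): not NE [P2→P gives 5>4; P3→X gives 3>2]
(C,P,X): not NE [P1→B gives 9>7; P3→Z gives 8>1]
(C,P,Y): not NE [P1→B gives 7>6; P3→Z gives 8>7]
(C,P,Z): NE
(C,Q,X): not NE [P3→Y gives 9>4]
(C,Q,Y): not NE [P1→A gives 9>8; P2→P gives 9>6]
(C,Q,Z): not NE [P1→D gives 7>5; P2→P gives 10>1; P3→Y gives 9>4]
(C,R,X): not NE [P1→A gives 9>8; P2→Q gives 9>2]
(C,R,Y): not NE [P2→P gives 9>1]
(C,R,Z): not NE [P2→P gives 10>8]
(D,P,X): not NE [P1→B gives 9>3; P3→Z gives 6>1]
(D,P,Y): not NE [P1→B gives 7>1; P2→R gives 8>4; P3→Z gives 6>4]
(D,P,Z): not NE [P1→C gives 8>7; P2→Q gives 6>0]
(D,Q,X): not NE [P1→C gives 10>0; P2→P gives 7>1; P3→Z gives 3>2]
(D,Q,Y): not NE [P1→A gives 9>1; P2→R gives 8>3]
(D,Q,Z): NE
(D,R,X): not NE [P1→A gives 9>5; P2→P gives 7>4; P3→Y gives 8>1]
(D,R,Y): not NE [P1→C gives 12>9]
(D,R,Z): not NE [P1→C gives 8>2; P2→Q gives 6>4; P3→Y gives 8>1]

NE set: (A,Q,Y), (C,P,Z), (D,Q,Z)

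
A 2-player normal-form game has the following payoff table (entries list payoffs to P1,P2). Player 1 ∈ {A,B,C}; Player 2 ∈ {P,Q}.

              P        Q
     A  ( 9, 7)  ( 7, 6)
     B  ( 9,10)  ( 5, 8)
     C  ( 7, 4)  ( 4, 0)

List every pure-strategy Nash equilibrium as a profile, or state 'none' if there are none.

(A,P): NE
(A,Q): not NE [P2→P gives 7>6]
(B,P): NE
(B,Q): not NE [P1→A gives 7>5; P2→P gives 10>8]
(C,P): not NE [P1→B gives 9>7]
(C,Q): not NE [P1→A gives 7>4; P2→P gives 4>0]

NE set: (A,P), (B,P)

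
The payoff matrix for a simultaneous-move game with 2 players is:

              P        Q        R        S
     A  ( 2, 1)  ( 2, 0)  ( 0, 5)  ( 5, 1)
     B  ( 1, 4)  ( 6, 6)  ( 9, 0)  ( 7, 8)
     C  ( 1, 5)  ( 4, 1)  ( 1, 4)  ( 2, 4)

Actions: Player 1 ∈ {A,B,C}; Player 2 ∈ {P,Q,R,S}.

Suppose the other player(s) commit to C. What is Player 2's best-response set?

BR_2 = {P}

u_2(P vs C) = 5
u_2(Q vs C) = 1
u_2(R vs C) = 4
u_2(S vs C) = 4
max payoff 5 at {P}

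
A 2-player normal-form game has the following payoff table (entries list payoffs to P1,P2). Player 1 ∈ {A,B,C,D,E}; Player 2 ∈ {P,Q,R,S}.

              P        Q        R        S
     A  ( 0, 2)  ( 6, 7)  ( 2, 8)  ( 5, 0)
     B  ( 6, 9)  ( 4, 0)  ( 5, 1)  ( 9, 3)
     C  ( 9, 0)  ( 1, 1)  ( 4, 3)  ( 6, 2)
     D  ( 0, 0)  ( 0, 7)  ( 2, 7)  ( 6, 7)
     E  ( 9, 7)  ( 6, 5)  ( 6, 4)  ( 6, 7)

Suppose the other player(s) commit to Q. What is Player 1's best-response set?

BR_1 = {A,E}

u_1(A vs Q) = 6
u_1(B vs Q) = 4
u_1(C vs Q) = 1
u_1(D vs Q) = 0
u_1(E vs Q) = 6
max payoff 6 at {A,E}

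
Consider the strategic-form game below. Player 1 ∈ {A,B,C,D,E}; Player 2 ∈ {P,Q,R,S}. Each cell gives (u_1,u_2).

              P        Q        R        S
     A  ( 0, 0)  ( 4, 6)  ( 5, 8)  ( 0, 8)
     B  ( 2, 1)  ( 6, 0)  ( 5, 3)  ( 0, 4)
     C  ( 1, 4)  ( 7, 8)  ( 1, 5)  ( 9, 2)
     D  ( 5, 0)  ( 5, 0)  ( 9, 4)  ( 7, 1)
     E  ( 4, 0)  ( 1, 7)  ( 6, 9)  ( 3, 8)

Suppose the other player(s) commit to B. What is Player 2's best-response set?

BR_2 = {S}

u_2(P vs B) = 1
u_2(Q vs B) = 0
u_2(R vs B) = 3
u_2(S vs B) = 4
max payoff 4 at {S}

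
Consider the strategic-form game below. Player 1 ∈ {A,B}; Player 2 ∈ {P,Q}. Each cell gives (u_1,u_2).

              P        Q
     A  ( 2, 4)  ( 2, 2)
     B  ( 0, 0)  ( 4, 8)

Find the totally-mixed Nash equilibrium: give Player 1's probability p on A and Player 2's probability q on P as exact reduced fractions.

P1 mixes 4/5 on A; P2 mixes 1/2 on P

P1 indiff ⇒ q·2+(1-q)·2 = q·0+(1-q)·4 ⇒ q(2) = (1-q)(2) ⇒ q = 1/2
P2 indiff ⇒ p·4+(1-p)·0 = p·2+(1-p)·8 ⇒ p(2) = (1-p)(8) ⇒ p = 4/5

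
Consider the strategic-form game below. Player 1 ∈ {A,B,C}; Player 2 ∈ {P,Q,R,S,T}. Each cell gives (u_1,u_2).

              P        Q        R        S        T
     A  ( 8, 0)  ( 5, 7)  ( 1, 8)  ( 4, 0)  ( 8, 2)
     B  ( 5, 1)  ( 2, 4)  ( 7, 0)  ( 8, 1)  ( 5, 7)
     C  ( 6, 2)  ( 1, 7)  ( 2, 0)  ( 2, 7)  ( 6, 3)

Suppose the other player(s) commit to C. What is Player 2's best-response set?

BR_2 = {Q,S}

u_2(P vs C) = 2
u_2(Q vs C) = 7
u_2(R vs C) = 0
u_2(S vs C) = 7
u_2(T vs C) = 3
max payoff 7 at {Q,S}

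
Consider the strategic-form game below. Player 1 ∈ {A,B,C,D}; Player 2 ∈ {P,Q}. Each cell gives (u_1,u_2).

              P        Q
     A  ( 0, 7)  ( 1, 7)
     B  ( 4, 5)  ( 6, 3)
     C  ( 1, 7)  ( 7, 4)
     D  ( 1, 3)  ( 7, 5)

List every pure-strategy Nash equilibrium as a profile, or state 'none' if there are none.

NE set: (B,P), (D,Q)

(A,P): not NE [P1→B gives 4>0]
(A,Q): not NE [P1→D gives 7>1]
(B,P): NE
(B,Q): not NE [P1→D gives 7>6; P2→P gives 5>3]
(C,P): not NE [P1→B gives 4>1]
(C,Q): not NE [P2→P gives 7>4]
(D,P): not NE [P1→B gives 4>1; P2→Q gives 5>3]
(D,Q): NE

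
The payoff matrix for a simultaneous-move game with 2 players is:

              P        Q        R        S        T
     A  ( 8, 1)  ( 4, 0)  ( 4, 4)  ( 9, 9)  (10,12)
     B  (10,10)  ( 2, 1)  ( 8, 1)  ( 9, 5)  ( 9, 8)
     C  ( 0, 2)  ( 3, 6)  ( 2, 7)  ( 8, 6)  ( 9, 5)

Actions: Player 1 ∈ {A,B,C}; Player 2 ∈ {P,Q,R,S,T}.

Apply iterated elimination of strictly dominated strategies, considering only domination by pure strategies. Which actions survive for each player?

P1 drop C (A beats it: P:8>0 Q:4>3 R:4>2 S:9>8 T:10>9)
P2 drop Q (P beats it: A:1>0 B:10>1)
P2 drop R (S beats it: A:9>4 B:5>1)
P2 drop S (T beats it: A:12>9 B:8>5)
P1→{A,B} P2→{P,T}

Survivors P1:{A,B} P2:{P,T}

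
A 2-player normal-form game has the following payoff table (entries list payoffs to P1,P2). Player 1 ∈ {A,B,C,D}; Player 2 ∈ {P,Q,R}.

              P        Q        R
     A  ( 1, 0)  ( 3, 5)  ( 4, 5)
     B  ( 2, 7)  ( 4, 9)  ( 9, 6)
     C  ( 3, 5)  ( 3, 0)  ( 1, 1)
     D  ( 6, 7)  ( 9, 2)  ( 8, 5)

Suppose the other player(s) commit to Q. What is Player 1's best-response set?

u_1(A vs Q) = 3
u_1(B vs Q) = 4
u_1(C vs Q) = 3
u_1(D vs Q) = 9
max payoff 9 at {D}

BR_1 = {D}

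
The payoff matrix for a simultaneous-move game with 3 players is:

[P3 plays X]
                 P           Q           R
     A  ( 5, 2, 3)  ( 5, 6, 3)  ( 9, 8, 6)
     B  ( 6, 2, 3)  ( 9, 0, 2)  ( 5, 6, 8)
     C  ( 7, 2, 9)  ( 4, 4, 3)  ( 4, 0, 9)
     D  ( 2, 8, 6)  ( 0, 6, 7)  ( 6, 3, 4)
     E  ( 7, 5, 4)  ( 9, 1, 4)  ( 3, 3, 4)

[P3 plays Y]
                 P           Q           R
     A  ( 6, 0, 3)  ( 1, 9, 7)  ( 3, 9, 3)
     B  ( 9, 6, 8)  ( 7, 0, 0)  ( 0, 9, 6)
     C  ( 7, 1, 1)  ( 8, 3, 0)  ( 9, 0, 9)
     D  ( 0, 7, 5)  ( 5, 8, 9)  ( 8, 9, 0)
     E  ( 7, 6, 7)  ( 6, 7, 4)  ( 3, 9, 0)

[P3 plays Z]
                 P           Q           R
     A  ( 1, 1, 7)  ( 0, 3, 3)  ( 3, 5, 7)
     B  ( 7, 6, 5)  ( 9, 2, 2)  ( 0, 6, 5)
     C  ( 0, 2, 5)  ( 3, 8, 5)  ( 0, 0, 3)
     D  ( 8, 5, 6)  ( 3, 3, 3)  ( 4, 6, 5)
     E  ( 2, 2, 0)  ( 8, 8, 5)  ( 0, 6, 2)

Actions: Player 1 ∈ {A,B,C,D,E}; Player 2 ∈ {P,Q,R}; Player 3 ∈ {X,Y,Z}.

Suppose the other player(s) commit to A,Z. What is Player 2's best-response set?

u_2(P vs A,Z) = 1
u_2(Q vs A,Z) = 3
u_2(R vs A,Z) = 5
max payoff 5 at {R}

P2 best: {R}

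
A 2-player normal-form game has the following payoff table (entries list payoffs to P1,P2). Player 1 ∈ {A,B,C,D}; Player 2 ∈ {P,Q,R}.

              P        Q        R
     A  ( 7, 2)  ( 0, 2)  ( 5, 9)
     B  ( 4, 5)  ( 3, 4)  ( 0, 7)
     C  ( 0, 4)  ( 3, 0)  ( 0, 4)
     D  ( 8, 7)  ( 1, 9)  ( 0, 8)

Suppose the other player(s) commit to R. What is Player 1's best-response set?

u_1(A vs R) = 5
u_1(B vs R) = 0
u_1(C vs R) = 0
u_1(D vs R) = 0
max payoff 5 at {A}

P1 best: {A}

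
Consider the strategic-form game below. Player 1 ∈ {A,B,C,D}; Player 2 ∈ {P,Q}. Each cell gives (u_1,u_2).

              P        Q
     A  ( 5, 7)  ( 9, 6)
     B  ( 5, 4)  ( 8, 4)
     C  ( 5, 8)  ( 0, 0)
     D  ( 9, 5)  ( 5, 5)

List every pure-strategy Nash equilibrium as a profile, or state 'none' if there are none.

(A,P): not NE [P1→D gives 9>5]
(A,Q): not NE [P2→P gives 7>6]
(B,P): not NE [P1→D gives 9>5]
(B,Q): not NE [P1→A gives 9>8]
(C,P): not NE [P1→D gives 9>5]
(C,Q): not NE [P1→A gives 9>0; P2→P gives 8>0]
(D,P): NE
(D,Q): not NE [P1→A gives 9>5]

NE set: (D,P)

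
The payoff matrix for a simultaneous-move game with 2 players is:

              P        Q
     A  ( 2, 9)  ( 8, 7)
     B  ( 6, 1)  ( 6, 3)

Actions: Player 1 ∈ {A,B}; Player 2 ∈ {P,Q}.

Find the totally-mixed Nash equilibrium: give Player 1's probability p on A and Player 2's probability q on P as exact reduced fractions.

p=1/2, q=1/3

P1 indiff ⇒ q·2+(1-q)·8 = q·6+(1-q)·6 ⇒ q(-4) = (1-q)(-2) ⇒ q = 1/3
P2 indiff ⇒ p·9+(1-p)·1 = p·7+(1-p)·3 ⇒ p(2) = (1-p)(2) ⇒ p = 1/2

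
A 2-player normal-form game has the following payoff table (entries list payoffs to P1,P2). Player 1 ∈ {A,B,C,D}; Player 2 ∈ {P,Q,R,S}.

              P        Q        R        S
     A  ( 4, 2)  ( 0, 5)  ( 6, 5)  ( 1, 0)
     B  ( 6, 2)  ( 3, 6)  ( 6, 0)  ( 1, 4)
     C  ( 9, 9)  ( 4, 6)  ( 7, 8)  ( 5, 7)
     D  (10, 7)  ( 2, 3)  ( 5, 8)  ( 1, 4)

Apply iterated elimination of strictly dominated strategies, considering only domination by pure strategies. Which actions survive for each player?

Survivors P1:{C,D} P2:{P,R}

P1 drop A (C beats it: P:9>4 Q:4>0 R:7>6 S:5>1)
P1 drop B (C beats it: P:9>6 Q:4>3 R:7>6 S:5>1)
P2 drop Q (P beats it: C:9>6 D:7>3)
P2 drop S (P beats it: C:9>7 D:7>4)
P1→{C,D} P2→{P,R}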